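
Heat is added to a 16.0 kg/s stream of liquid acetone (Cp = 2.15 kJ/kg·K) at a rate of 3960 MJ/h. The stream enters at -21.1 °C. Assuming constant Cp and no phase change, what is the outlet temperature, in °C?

T_out = 10.9 °C

Q = 3960 MJ/h = 1100 kJ/s
ΔT = Q/(ṁ·Cp) = 1100/(16.0×2.15) = 31.977 K
T_out = -21.1 + 31.977 = 10.877 °C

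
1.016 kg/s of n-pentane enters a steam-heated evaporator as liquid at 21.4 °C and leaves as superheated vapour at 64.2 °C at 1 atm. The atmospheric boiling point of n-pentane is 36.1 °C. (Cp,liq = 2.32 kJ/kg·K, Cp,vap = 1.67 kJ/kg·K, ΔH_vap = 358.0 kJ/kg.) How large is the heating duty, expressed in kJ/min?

Q = 26800 kJ/min

liquid 21.4→36.1 °C: 34.104 kJ/kg
vaporisation at 36.1 °C: 358 kJ/kg
vapour 36.1→64.2 °C: 46.927 kJ/kg
Δh = 34.104 + 358 + 46.927 = 439.03 kJ/kg
Q = ṁ·Δh = 1.016 kg/s × 439.03 kJ/kg = 446.06 kJ/s
|Q| = 446.06 kW = 26763 kJ/min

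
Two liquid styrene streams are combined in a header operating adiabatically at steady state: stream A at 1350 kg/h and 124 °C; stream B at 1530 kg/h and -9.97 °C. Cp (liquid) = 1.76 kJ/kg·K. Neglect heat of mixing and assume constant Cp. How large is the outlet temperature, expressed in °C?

T_out = 52.8 °C

Adiabatic, steady state ⇒ Σ ṁᵢCp,ᵢ(T_out − Tᵢ) = 0
T_out = Σ ṁᵢCp,ᵢTᵢ / Σ ṁᵢCp,ᵢ
      = 267780 / 5068.8 = 52.828 °C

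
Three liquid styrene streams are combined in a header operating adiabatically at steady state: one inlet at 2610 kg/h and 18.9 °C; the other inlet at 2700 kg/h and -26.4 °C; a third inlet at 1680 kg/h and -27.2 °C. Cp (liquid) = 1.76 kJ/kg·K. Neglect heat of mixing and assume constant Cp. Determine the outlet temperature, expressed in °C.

T_out = -9.68 °C

Energy balance with Q = 0: Σ ṁᵢCp,ᵢ(T_out − Tᵢ) = 0
Σ ṁᵢCp,ᵢTᵢ = 2610×1.76×18.9 + 2700×1.76×-26.4 + 1680×1.76×-27.2 = -119060
Σ ṁᵢCp,ᵢ = 2610×1.76 + 2700×1.76 + 1680×1.76 = 12302
T_out = -119060 / 12302 = -9.6777 °C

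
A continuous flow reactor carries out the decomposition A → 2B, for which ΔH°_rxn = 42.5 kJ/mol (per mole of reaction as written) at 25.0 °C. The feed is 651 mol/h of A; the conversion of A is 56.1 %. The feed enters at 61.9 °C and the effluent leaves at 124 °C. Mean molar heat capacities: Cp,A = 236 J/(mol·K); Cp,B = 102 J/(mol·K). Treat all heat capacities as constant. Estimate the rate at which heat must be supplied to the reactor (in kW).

Extent of reaction ξ = 0.561 × 651 = 365.21 mol/h
Reaction term: ξ·ΔH°_rxn = 365.21 × 42.5 = 15521 kJ/h
Sensible, feed 61.9→25 °C: -5669.2 kJ/h
Outlet flows (mol/h): A 285.79, B 730.42
Sensible, products 25→124 °C: 14053 kJ/h
Q = ΔH = 23905 kJ/h = 6.6404 kW
Heat supplied = 6.6404 kW

Q_in = 6.64 kW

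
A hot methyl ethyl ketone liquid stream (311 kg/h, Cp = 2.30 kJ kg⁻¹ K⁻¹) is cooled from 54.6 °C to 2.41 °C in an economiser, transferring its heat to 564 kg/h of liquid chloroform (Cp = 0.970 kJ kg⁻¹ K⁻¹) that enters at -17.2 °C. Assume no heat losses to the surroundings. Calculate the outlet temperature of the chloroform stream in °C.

Heat released by hot stream: Q = 311 × 2.30 × (54.6 − 2.41) = 37332 kJ/h
Energy balance on cold side (adiabatic exchanger): Q = ṁ_c·Cp_c·(T_c,out − T_c,in)
T_c,out = -17.2 + 37332/(564 × 0.970) = 51.038 °C

T_c,out = 51.0 °C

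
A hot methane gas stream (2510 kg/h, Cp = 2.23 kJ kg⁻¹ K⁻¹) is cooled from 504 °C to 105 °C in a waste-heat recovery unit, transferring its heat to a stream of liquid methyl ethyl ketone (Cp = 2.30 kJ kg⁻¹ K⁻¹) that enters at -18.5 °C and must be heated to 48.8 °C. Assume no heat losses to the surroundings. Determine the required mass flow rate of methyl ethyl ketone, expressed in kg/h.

ṁ_c = 14400 kg/h

Heat released by hot stream: Q = 2510 × 2.23 × (504 − 105) = 2.2333e+06 kJ/h
Energy balance on cold side (adiabatic exchanger): Q = ṁ_c·Cp_c·(T_c,out − T_c,in)
ṁ_c = 2.2333e+06 / [2.30 × (48.8 − -18.5)] = 14428 kg/h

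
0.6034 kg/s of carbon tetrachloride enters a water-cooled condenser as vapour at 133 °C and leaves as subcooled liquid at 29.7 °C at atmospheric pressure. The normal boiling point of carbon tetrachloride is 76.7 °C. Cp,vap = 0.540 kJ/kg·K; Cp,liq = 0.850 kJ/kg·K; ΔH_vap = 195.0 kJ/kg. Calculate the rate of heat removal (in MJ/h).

vapour 133→76.7 °C: -30.402 kJ/kg
condensation at 76.7 °C: -195 kJ/kg
liquid 76.7→29.7 °C: -39.95 kJ/kg
Δh = -30.402 + -195 + -39.95 = -265.35 kJ/kg
Q = ṁ·Δh = 0.6034 kg/s × -265.35 kJ/kg = -160.11 kJ/s
|Q| = 160.11 kW = 576.41 MJ/h

Q_c = 576 MJ/h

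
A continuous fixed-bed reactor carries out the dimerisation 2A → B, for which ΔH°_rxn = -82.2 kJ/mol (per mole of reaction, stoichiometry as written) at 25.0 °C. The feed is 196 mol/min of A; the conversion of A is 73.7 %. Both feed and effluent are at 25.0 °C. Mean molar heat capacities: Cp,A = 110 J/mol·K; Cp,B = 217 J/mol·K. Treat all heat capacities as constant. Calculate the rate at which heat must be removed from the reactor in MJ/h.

Q_out = 356 MJ/h

Extent of reaction ξ = 0.737 × 196 / 2 = 72.226 mol/min
Reaction term: ξ·ΔH°_rxn = 72.226 × -82.2 = -5937 kJ/min
Q = ΔH = -5937 kJ/min = -98.95 kW
Heat removed = 356.22 MJ/h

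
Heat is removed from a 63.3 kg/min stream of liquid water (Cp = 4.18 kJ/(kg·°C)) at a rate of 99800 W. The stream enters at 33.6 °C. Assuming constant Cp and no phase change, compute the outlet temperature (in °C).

Q = 99800 W = 5988 kJ/min
ΔT = Q/(ṁ·Cp) = 5988/(63.3×4.18) = 22.631 K
T_out = 33.6 − 22.631 = 10.969 °C

T_out = 11.0 °C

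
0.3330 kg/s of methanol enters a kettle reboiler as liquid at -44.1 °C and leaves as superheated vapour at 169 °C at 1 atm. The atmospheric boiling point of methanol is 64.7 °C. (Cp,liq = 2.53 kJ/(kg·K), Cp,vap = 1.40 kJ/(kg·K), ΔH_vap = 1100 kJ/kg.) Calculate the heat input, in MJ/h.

Q = 1820 MJ/h

liquid -44.1→64.7 °C: 275.26 kJ/kg
vaporisation at 64.7 °C: 1100 kJ/kg
vapour 64.7→169 °C: 146.02 kJ/kg
Δh = 275.26 + 1100 + 146.02 = 1521.3 kJ/kg
Q = ṁ·Δh = 0.3330 kg/s × 1521.3 kJ/kg = 506.59 kJ/s
|Q| = 506.59 kW = 1823.7 MJ/h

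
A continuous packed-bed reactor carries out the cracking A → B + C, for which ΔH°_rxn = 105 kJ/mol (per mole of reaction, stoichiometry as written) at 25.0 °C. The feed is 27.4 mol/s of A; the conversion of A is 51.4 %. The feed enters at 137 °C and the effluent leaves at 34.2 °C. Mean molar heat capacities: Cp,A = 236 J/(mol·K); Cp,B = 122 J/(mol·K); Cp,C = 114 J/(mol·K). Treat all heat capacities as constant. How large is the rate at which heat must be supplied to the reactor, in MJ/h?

Extent of reaction ξ = 0.514 × 27.4 = 14.084 mol/s
Reaction term: ξ·ΔH°_rxn = 14.084 × 105 = 1478.8 kJ/s
Sensible, feed 137→25 °C: -724.24 kJ/s
Outlet flows (mol/s): A 13.316, B 14.084, C 14.084
Sensible, products 25→34.2 °C: 59.491 kJ/s
Q = ΔH = 814.03 kJ/s = 814.03 kW
Heat supplied = 2930.5 MJ/h

Q_in = 2930 MJ/h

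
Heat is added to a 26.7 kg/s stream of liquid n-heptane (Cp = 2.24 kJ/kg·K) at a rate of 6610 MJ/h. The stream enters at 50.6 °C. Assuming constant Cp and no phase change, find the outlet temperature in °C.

Q = 6610 MJ/h = 1836.1 kJ/s
ΔT = Q/(ṁ·Cp) = 1836.1/(26.7×2.24) = 30.7 K
T_out = 50.6 + 30.7 = 81.3 °C

T_out = 81.3 °C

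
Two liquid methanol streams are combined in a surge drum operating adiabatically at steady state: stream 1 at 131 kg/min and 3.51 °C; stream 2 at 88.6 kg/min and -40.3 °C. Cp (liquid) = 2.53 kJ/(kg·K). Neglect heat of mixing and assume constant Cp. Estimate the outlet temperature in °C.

Adiabatic, steady state ⇒ Σ ṁᵢCp,ᵢ(T_out − Tᵢ) = 0
Σ ṁᵢCp,ᵢTᵢ = 131×2.53×3.51 + 88.6×2.53×-40.3 = -7870.2
Σ ṁᵢCp,ᵢ = 131×2.53 + 88.6×2.53 = 555.59
T_out = -7870.2 / 555.59 = -14.166 °C

T_out = -14.2 °C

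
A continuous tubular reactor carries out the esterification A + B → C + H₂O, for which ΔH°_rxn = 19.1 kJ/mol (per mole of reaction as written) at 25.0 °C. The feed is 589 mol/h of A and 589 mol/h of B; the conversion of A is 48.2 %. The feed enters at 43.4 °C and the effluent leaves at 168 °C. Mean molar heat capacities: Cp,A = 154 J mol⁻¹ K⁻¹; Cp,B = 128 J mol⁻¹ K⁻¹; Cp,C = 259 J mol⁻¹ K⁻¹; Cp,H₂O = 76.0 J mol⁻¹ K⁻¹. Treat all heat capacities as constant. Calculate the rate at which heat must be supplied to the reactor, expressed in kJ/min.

Extent of reaction ξ = 0.482 × 589 = 283.9 mol/h
Reaction term: ξ·ΔH°_rxn = 283.9 × 19.1 = 5422.5 kJ/h
Sensible, feed 43.4→25 °C: -3056.2 kJ/h
Outlet flows (mol/h): A 305.1, B 305.1, C 283.9, H₂O 283.9
Sensible, products 25→168 °C: 25904 kJ/h
Q = ΔH = 28270 kJ/h = 7.8528 kW
Heat supplied = 471.17 kJ/min

Q_in = 471 kJ/min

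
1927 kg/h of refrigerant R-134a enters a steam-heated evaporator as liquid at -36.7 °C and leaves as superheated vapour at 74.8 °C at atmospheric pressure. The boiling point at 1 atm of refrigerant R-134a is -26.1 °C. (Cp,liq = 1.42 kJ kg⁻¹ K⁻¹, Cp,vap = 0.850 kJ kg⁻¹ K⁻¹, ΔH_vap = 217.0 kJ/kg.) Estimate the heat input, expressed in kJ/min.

liquid -36.7→-26.1 °C: 15.052 kJ/kg
vaporisation at -26.1 °C: 217 kJ/kg
vapour -26.1→74.8 °C: 85.765 kJ/kg
Δh = 15.052 + 217 + 85.765 = 317.82 kJ/kg
Q = ṁ·Δh = 1927 kg/h × 317.82 kJ/kg = 612430 kJ/h
|Q| = 170.12 kW = 10207 kJ/min

Q = 10200 kJ/min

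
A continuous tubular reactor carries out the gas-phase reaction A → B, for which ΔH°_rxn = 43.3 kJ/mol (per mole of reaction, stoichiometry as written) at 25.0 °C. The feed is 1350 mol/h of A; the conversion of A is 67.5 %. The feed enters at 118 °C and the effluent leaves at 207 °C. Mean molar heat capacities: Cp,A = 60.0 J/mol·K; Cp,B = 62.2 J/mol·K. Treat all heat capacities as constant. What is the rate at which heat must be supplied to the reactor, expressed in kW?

Extent of reaction ξ = 0.675 × 1350 = 911.25 mol/h
Reaction term: ξ·ΔH°_rxn = 911.25 × 43.3 = 39457 kJ/h
Sensible, feed 118→25 °C: -7533 kJ/h
Outlet flows (mol/h): A 438.75, B 911.25
Sensible, products 25→207 °C: 15107 kJ/h
Q = ΔH = 47031 kJ/h = 13.064 kW
Heat supplied = 13.064 kW

Q_in = 13.1 kW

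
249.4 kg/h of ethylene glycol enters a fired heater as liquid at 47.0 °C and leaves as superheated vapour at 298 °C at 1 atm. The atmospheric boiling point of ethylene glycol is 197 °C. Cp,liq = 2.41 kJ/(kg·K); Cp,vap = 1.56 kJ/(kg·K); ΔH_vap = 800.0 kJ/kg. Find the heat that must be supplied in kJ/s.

liquid 47.0→197 °C: 361.5 kJ/kg
vaporisation at 197 °C: 800 kJ/kg
vapour 197→298 °C: 157.56 kJ/kg
Δh = 361.5 + 800 + 157.56 = 1319.1 kJ/kg
Q = ṁ·Δh = 249.4 kg/h × 1319.1 kJ/kg = 328970 kJ/h
|Q| = 91.382 kW

Q = 91.4 kJ/s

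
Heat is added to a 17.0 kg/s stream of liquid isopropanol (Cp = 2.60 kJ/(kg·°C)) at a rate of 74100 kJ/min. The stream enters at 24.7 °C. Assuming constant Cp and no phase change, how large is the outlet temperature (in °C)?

Q = 74100 kJ/min = 1235 kJ/s
ΔT = Q/(ṁ·Cp) = 1235/(17.0×2.60) = 27.941 K
T_out = 24.7 + 27.941 = 52.641 °C

T_out = 52.6 °C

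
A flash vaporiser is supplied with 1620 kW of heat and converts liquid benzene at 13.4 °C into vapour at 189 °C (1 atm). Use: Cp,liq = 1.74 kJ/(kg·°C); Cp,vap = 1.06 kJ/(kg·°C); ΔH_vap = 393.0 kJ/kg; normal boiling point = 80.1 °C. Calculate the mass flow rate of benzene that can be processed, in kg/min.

Δh = 1.74×(80.1−13.4) + 393.0 + 1.06×(189−80.1) = 624.49 kJ/kg
Q = 1620 kW = 1620 kJ/s = 97200 kJ/min
ṁ = Q/Δh = 97200 / 624.49 = 155.65 kg/min

ṁ = 156 kg/min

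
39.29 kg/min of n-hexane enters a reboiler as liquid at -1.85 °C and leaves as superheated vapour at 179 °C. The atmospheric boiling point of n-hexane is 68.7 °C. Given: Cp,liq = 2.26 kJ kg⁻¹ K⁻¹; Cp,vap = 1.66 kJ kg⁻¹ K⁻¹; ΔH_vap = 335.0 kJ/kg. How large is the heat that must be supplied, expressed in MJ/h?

Q = 1600 MJ/h

liquid -1.85→68.7 °C: 159.44 kJ/kg
vaporisation at 68.7 °C: 335 kJ/kg
vapour 68.7→179 °C: 183.1 kJ/kg
Δh = 159.44 + 335 + 183.1 = 677.54 kJ/kg
Q = ṁ·Δh = 39.29 kg/min × 677.54 kJ/kg = 26621 kJ/min
|Q| = 443.68 kW = 1597.2 MJ/h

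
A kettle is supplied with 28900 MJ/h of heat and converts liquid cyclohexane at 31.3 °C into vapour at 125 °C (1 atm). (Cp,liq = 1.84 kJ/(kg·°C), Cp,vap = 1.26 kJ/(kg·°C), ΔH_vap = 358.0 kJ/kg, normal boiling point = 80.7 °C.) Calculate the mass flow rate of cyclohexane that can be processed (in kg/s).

ṁ = 15.9 kg/s

Δh = 1.84×(80.7−31.3) + 358.0 + 1.26×(125−80.7) = 504.71 kJ/kg
Q = 28900 MJ/h = 8027.8 kJ/s = 8027.8 kJ/s
ṁ = Q/Δh = 8027.8 / 504.71 = 15.906 kg/s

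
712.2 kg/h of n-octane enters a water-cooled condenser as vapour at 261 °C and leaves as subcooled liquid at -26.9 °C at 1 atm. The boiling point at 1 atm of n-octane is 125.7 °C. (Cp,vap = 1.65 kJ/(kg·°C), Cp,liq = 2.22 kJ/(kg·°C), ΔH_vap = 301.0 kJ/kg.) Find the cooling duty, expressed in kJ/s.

vapour 261→125.7 °C: -223.25 kJ/kg
condensation at 125.7 °C: -301 kJ/kg
liquid 125.7→-26.9 °C: -338.77 kJ/kg
Δh = -223.25 + -301 + -338.77 = -863.02 kJ/kg
Q = ṁ·Δh = 712.2 kg/h × -863.02 kJ/kg = -614640 kJ/h
|Q| = 170.73 kW

Q_c = 171 kJ/s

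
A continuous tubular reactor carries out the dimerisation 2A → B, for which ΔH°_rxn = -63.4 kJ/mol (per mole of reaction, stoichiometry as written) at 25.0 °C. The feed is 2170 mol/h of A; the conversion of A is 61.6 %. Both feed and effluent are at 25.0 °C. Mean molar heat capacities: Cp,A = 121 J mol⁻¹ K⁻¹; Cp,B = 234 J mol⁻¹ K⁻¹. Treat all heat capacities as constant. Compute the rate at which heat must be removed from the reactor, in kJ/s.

Q_out = 11.8 kJ/s

Extent of reaction ξ = 0.616 × 2170 / 2 = 668.36 mol/h
Reaction term: ξ·ΔH°_rxn = 668.36 × -63.4 = -42374 kJ/h
Q = ΔH = -42374 kJ/h = -11.771 kW
Heat removed = 11.771 kJ/s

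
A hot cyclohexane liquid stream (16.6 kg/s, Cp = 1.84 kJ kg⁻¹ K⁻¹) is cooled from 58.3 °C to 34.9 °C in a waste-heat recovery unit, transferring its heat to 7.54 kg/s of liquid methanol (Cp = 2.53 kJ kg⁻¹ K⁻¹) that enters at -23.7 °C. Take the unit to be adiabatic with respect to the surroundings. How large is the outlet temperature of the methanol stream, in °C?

Heat released by hot stream: Q = 16.6 × 1.84 × (58.3 − 34.9) = 714.73 kJ/s
Energy balance on cold side (adiabatic exchanger): Q = ṁ_c·Cp_c·(T_c,out − T_c,in)
T_c,out = -23.7 + 714.73/(7.54 × 2.53) = 13.767 °C

T_c,out = 13.8 °C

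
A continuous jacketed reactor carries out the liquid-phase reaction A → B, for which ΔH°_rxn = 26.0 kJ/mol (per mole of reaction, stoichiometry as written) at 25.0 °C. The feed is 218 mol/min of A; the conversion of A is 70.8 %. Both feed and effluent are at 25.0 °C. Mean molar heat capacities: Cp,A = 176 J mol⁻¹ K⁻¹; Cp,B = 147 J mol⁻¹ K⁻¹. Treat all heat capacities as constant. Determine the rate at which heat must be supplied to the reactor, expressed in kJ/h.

Extent of reaction ξ = 0.708 × 218 = 154.34 mol/min
Reaction term: ξ·ΔH°_rxn = 154.34 × 26.0 = 4012.9 kJ/min
Q = ΔH = 4012.9 kJ/min = 66.882 kW
Heat supplied = 240780 kJ/h

Q_in = 241000 kJ/h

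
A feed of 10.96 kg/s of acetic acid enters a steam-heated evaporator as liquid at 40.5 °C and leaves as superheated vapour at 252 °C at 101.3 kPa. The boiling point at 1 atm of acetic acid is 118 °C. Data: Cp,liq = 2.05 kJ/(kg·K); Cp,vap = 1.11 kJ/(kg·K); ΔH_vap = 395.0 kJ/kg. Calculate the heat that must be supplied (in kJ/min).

Q = 462000 kJ/min

liquid 40.5→118 °C: 158.88 kJ/kg
vaporisation at 118 °C: 395 kJ/kg
vapour 118→252 °C: 148.74 kJ/kg
Δh = 158.88 + 395 + 148.74 = 702.62 kJ/kg
Q = ṁ·Δh = 10.96 kg/s × 702.62 kJ/kg = 7700.7 kJ/s
|Q| = 7700.7 kW = 462040 kJ/min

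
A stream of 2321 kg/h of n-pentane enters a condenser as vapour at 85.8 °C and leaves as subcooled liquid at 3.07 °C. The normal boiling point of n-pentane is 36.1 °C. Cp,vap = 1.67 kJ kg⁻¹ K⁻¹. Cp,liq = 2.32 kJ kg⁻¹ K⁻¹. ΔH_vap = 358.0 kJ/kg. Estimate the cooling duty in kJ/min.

vapour 85.8→36.1 °C: -82.999 kJ/kg
condensation at 36.1 °C: -358 kJ/kg
liquid 36.1→3.07 °C: -76.63 kJ/kg
Δh = -82.999 + -358 + -76.63 = -517.63 kJ/kg
Q = ṁ·Δh = 2321 kg/h × -517.63 kJ/kg = -1.2014e+06 kJ/h
|Q| = 333.73 kW = 20024 kJ/min

Q_c = 20000 kJ/min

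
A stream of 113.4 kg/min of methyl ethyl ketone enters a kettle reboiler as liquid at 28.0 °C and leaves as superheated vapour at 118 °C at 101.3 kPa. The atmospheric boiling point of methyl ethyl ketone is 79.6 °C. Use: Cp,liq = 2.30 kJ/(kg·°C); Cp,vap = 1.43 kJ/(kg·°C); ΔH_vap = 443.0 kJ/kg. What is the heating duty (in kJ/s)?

liquid 28.0→79.6 °C: 118.68 kJ/kg
vaporisation at 79.6 °C: 443 kJ/kg
vapour 79.6→118 °C: 54.912 kJ/kg
Δh = 118.68 + 443 + 54.912 = 616.59 kJ/kg
Q = ṁ·Δh = 113.4 kg/min × 616.59 kJ/kg = 69922 kJ/min
|Q| = 1165.4 kW

Q = 1170 kJ/s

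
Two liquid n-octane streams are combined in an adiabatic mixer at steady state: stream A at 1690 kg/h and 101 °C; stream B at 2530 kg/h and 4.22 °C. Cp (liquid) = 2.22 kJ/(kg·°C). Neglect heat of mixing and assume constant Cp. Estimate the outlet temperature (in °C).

T_out = 43.0 °C

Energy balance with Q = 0: Σ ṁᵢCp,ᵢ(T_out − Tᵢ) = 0
Σ ṁᵢCp,ᵢTᵢ = 1690×2.22×101 + 2530×2.22×4.22 = 402630
Σ ṁᵢCp,ᵢ = 1690×2.22 + 2530×2.22 = 9368.4
T_out = 402630 / 9368.4 = 42.978 °C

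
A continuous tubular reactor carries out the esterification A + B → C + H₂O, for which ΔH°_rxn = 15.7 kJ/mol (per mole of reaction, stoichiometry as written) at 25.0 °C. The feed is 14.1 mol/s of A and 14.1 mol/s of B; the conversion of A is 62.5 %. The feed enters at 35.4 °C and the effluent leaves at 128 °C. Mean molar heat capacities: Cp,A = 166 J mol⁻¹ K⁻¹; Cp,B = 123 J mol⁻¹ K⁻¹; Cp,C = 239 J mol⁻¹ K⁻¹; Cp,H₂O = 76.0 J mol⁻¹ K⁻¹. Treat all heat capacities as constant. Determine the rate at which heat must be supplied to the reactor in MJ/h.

Extent of reaction ξ = 0.625 × 14.1 = 8.8125 mol/s
Reaction term: ξ·ΔH°_rxn = 8.8125 × 15.7 = 138.36 kJ/s
Sensible, feed 35.4→25 °C: -42.379 kJ/s
Outlet flows (mol/s): A 5.2875, B 5.2875, C 8.8125, H₂O 8.8125
Sensible, products 25→128 °C: 443.31 kJ/s
Q = ΔH = 539.29 kJ/s = 539.29 kW
Heat supplied = 1941.5 MJ/h

Q_in = 1940 MJ/h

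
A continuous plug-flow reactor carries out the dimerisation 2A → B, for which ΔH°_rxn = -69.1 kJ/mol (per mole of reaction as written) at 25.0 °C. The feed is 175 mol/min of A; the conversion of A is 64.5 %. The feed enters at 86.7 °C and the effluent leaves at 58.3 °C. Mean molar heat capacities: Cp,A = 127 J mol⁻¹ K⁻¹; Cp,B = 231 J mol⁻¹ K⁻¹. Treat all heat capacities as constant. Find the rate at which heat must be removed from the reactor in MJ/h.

Q_out = 274 MJ/h

Extent of reaction ξ = 0.645 × 175 / 2 = 56.438 mol/min
Reaction term: ξ·ΔH°_rxn = 56.438 × -69.1 = -3899.8 kJ/min
Sensible, feed 86.7→25 °C: -1371.3 kJ/min
Outlet flows (mol/min): A 62.125, B 56.438
Sensible, products 25→58.3 °C: 696.87 kJ/min
Q = ΔH = -4574.2 kJ/min = -76.237 kW
Heat removed = 274.45 MJ/h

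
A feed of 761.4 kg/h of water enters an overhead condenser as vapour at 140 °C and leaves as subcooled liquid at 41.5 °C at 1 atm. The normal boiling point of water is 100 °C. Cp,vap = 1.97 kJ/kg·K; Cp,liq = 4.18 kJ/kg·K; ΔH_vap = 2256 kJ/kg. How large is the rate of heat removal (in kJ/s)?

vapour 140→100 °C: -78.8 kJ/kg
condensation at 100 °C: -2256 kJ/kg
liquid 100→41.5 °C: -244.53 kJ/kg
Δh = -78.8 + -2256 + -244.53 = -2579.3 kJ/kg
Q = ṁ·Δh = 761.4 kg/h × -2579.3 kJ/kg = -1.9639e+06 kJ/h
|Q| = 545.53 kW

Q_c = 546 kJ/s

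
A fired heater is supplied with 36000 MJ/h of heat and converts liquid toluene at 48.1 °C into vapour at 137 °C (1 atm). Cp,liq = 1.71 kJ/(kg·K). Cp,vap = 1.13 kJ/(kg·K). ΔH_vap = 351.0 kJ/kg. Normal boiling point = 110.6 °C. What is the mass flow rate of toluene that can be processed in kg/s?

Δh = 1.71×(110.6−48.1) + 351.0 + 1.13×(137−110.6) = 487.71 kJ/kg
Q = 36000 MJ/h = 10000 kJ/s = 10000 kJ/s
ṁ = Q/Δh = 10000 / 487.71 = 20.504 kg/s

ṁ = 20.5 kg/s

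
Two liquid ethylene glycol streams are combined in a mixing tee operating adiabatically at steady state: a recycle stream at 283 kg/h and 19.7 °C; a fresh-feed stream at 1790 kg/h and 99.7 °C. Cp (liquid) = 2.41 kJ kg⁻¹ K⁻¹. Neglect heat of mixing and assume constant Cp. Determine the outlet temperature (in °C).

Adiabatic, steady state ⇒ Σ ṁᵢCp,ᵢ(T_out − Tᵢ) = 0
Σ ṁᵢCp,ᵢTᵢ = 283×2.41×19.7 + 1790×2.41×99.7 = 443530
Σ ṁᵢCp,ᵢ = 283×2.41 + 1790×2.41 = 4995.9
T_out = 443530 / 4995.9 = 88.779 °C

T_out = 88.8 °C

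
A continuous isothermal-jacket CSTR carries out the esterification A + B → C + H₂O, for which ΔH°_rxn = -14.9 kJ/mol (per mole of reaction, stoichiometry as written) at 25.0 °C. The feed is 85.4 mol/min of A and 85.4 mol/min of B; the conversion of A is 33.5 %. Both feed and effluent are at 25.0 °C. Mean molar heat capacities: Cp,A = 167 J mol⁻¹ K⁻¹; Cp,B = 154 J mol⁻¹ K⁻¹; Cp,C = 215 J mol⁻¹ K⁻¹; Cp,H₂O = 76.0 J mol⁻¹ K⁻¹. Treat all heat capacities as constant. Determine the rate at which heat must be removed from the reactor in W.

Extent of reaction ξ = 0.335 × 85.4 = 28.609 mol/min
Reaction term: ξ·ΔH°_rxn = 28.609 × -14.9 = -426.27 kJ/min
Q = ΔH = -426.27 kJ/min = -7.1046 kW
Heat removed = 7104.6 W

Q_out = 7100 W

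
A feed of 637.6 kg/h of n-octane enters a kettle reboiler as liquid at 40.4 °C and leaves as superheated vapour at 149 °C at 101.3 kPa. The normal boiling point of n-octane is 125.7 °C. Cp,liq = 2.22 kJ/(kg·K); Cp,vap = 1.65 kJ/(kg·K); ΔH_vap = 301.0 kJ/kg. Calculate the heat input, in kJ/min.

liquid 40.4→125.7 °C: 189.37 kJ/kg
vaporisation at 125.7 °C: 301 kJ/kg
vapour 125.7→149 °C: 38.445 kJ/kg
Δh = 189.37 + 301 + 38.445 = 528.81 kJ/kg
Q = ṁ·Δh = 637.6 kg/h × 528.81 kJ/kg = 337170 kJ/h
|Q| = 93.658 kW = 5619.5 kJ/min

Q = 5620 kJ/min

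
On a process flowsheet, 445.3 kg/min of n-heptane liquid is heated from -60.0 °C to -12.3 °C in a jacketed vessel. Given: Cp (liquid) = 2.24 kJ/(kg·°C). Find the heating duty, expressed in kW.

Q = ṁ·Cp·ΔT = 445.3 × 2.24 × (-12.3 − -60.0) = 47579 kJ/min
Converting: 47579 / 60 s = 792.99 kW

Q = 793 kW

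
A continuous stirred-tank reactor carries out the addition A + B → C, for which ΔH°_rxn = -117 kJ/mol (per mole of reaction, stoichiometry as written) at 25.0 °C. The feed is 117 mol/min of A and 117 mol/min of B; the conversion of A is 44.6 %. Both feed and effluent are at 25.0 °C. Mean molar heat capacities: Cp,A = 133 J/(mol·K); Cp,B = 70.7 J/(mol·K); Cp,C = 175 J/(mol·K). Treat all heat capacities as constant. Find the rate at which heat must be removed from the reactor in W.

Q_out = 102000 W

Extent of reaction ξ = 0.446 × 117 = 52.182 mol/min
Reaction term: ξ·ΔH°_rxn = 52.182 × -117 = -6105.3 kJ/min
Q = ΔH = -6105.3 kJ/min = -101.75 kW
Heat removed = 101750 W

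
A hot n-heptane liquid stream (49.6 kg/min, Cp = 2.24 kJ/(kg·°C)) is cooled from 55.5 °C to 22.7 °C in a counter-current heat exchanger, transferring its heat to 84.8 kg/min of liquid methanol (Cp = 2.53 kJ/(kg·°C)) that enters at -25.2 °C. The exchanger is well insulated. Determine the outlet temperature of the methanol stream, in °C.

T_c,out = -8.21 °C

Heat released by hot stream: Q = 49.6 × 2.24 × (55.5 − 22.7) = 3644.2 kJ/min
Energy balance on cold side (adiabatic exchanger): Q = ṁ_c·Cp_c·(T_c,out − T_c,in)
T_c,out = -25.2 + 3644.2/(84.8 × 2.53) = -8.2142 °C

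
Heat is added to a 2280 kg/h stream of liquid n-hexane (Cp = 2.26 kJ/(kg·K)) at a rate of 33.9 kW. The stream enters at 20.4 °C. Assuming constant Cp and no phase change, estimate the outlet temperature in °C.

T_out = 44.1 °C

Q = 33.9 kW = 122040 kJ/h
ΔT = Q/(ṁ·Cp) = 122040/(2280×2.26) = 23.684 K
T_out = 20.4 + 23.684 = 44.084 °C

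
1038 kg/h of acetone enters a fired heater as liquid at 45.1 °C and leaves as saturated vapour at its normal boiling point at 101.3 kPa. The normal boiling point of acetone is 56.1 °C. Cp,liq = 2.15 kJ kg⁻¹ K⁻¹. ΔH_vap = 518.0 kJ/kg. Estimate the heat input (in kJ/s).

liquid 45.1→56.1 °C: 23.65 kJ/kg
vaporisation at 56.1 °C: 518 kJ/kg
Δh = 23.65 + 518 = 541.65 kJ/kg
Q = ṁ·Δh = 1038 kg/h × 541.65 kJ/kg = 562230 kJ/h
|Q| = 156.18 kW

Q = 156 kJ/s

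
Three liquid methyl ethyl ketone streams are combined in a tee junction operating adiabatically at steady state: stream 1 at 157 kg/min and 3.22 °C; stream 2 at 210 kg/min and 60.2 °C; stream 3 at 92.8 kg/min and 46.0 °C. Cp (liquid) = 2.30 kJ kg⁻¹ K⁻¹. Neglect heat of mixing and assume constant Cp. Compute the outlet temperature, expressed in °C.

Adiabatic, steady state ⇒ Σ ṁᵢCp,ᵢ(T_out − Tᵢ) = 0
T_out = Σ ṁᵢCp,ᵢTᵢ / Σ ṁᵢCp,ᵢ
      = 40058 / 1057.5 = 37.878 °C

T_out = 37.9 °C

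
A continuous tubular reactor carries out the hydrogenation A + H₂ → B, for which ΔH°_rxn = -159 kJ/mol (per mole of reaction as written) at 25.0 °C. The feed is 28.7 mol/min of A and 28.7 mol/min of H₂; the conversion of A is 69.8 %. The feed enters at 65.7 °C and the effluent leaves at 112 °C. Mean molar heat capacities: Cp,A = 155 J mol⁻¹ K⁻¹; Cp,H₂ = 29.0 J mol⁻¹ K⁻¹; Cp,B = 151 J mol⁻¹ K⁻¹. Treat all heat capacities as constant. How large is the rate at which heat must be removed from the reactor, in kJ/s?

Extent of reaction ξ = 0.698 × 28.7 = 20.033 mol/min
Reaction term: ξ·ΔH°_rxn = 20.033 × -159 = -3185.2 kJ/min
Sensible, feed 65.7→25 °C: -214.93 kJ/min
Outlet flows (mol/min): A 8.6674, H₂ 8.6674, B 20.033
Sensible, products 25→112 °C: 401.92 kJ/min
Q = ΔH = -2998.2 kJ/min = -49.97 kW
Heat removed = 49.97 kJ/s

Q_out = 50.0 kJ/s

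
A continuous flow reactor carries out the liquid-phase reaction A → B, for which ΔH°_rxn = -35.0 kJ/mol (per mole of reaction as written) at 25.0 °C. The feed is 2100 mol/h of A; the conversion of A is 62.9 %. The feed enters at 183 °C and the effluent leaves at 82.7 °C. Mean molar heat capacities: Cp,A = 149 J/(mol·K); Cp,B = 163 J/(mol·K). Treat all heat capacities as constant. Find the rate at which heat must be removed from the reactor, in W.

Extent of reaction ξ = 0.629 × 2100 = 1320.9 mol/h
Reaction term: ξ·ΔH°_rxn = 1320.9 × -35.0 = -46232 kJ/h
Sensible, feed 183→25 °C: -49438 kJ/h
Outlet flows (mol/h): A 779.1, B 1320.9
Sensible, products 25→82.7 °C: 19121 kJ/h
Q = ΔH = -76548 kJ/h = -21.263 kW
Heat removed = 21263 W

Q_out = 21300 W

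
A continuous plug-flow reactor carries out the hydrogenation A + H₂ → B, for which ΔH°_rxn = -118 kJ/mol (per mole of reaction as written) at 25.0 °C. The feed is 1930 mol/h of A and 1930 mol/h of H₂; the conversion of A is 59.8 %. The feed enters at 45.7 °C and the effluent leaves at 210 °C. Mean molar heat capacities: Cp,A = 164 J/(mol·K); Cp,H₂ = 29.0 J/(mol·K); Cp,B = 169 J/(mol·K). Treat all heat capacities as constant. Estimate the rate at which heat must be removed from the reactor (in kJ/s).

Q_out = 22.3 kJ/s

Extent of reaction ξ = 0.598 × 1930 = 1154.1 mol/h
Reaction term: ξ·ΔH°_rxn = 1154.1 × -118 = -136190 kJ/h
Sensible, feed 45.7→25 °C: -7710.5 kJ/h
Outlet flows (mol/h): A 775.86, H₂ 775.86, B 1154.1
Sensible, products 25→210 °C: 63786 kJ/h
Q = ΔH = -80113 kJ/h = -22.254 kW
Heat removed = 22.254 kJ/s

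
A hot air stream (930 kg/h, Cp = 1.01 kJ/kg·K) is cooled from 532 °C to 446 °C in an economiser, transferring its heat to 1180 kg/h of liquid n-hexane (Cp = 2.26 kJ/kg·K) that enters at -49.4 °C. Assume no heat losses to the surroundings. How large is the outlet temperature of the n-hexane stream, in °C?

Heat released by hot stream: Q = 930 × 1.01 × (532 − 446) = 80780 kJ/h
Energy balance on cold side (adiabatic exchanger): Q = ṁ_c·Cp_c·(T_c,out − T_c,in)
T_c,out = -49.4 + 80780/(1180 × 2.26) = -19.109 °C

T_c,out = -19.1 °C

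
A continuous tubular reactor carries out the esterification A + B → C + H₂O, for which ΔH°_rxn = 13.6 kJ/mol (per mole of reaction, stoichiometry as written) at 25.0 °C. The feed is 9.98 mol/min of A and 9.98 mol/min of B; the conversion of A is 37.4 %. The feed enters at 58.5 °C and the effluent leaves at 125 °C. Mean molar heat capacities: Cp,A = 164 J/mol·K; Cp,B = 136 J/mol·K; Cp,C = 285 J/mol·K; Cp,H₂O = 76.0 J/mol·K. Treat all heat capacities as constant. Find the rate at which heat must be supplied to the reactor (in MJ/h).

Q_in = 16.4 MJ/h

Extent of reaction ξ = 0.374 × 9.98 = 3.7325 mol/min
Reaction term: ξ·ΔH°_rxn = 3.7325 × 13.6 = 50.762 kJ/min
Sensible, feed 58.5→25 °C: -100.3 kJ/min
Outlet flows (mol/min): A 6.2475, B 6.2475, C 3.7325, H₂O 3.7325
Sensible, products 25→125 °C: 322.17 kJ/min
Q = ΔH = 272.63 kJ/min = 4.5439 kW
Heat supplied = 16.358 MJ/h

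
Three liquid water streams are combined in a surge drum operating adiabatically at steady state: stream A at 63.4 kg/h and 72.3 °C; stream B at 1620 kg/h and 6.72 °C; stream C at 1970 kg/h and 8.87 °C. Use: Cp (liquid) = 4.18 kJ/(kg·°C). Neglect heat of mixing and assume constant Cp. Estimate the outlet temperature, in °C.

T_out = 9.02 °C

Adiabatic, steady state ⇒ Σ ṁᵢCp,ᵢ(T_out − Tᵢ) = 0
T_out = Σ ṁᵢCp,ᵢTᵢ / Σ ṁᵢCp,ᵢ
      = 137710 / 15271 = 9.0174 °C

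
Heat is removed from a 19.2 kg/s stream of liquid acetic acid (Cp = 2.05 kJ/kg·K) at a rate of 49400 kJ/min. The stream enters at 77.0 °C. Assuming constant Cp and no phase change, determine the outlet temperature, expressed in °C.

Q = 49400 kJ/min = 823.33 kJ/s
ΔT = Q/(ṁ·Cp) = 823.33/(19.2×2.05) = 20.918 K
T_out = 77.0 − 20.918 = 56.082 °C

T_out = 56.1 °C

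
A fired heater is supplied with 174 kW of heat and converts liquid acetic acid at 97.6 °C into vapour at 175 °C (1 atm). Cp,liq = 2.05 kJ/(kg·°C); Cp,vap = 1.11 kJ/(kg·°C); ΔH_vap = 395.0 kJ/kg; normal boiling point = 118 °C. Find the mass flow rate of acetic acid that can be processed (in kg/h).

ṁ = 1250 kg/h

Δh = 2.05×(118−97.6) + 395.0 + 1.11×(175−118) = 500.09 kJ/kg
Q = 174 kW = 174 kJ/s = 626400 kJ/h
ṁ = Q/Δh = 626400 / 500.09 = 1252.6 kg/h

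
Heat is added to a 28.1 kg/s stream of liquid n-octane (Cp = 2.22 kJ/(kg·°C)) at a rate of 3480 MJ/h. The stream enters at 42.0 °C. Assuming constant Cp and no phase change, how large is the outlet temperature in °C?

T_out = 57.5 °C

Q = 3480 MJ/h = 966.67 kJ/s
ΔT = Q/(ṁ·Cp) = 966.67/(28.1×2.22) = 15.496 K
T_out = 42.0 + 15.496 = 57.496 °C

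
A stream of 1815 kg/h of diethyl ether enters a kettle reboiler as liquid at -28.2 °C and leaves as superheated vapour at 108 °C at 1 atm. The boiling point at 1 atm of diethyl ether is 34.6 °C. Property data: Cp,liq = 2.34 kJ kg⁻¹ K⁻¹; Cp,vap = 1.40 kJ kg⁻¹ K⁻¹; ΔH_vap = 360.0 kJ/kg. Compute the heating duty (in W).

liquid -28.2→34.6 °C: 146.95 kJ/kg
vaporisation at 34.6 °C: 360 kJ/kg
vapour 34.6→108 °C: 102.76 kJ/kg
Δh = 146.95 + 360 + 102.76 = 609.71 kJ/kg
Q = ṁ·Δh = 1815 kg/h × 609.71 kJ/kg = 1.1066e+06 kJ/h
|Q| = 307.4 kW = 307400 W

Q = 307000 W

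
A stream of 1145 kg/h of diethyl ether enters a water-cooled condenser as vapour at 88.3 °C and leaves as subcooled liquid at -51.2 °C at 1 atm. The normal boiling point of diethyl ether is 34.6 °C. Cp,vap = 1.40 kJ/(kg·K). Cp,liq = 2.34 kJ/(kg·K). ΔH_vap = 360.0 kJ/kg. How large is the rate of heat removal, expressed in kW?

vapour 88.3→34.6 °C: -75.18 kJ/kg
condensation at 34.6 °C: -360 kJ/kg
liquid 34.6→-51.2 °C: -200.77 kJ/kg
Δh = -75.18 + -360 + -200.77 = -635.95 kJ/kg
Q = ṁ·Δh = 1145 kg/h × -635.95 kJ/kg = -728170 kJ/h
|Q| = 202.27 kW

Q_c = 202 kW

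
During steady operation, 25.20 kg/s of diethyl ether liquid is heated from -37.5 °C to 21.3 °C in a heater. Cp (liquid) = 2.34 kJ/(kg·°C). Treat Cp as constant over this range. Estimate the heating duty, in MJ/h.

Q = ṁ·Cp·ΔT = 25.20 × 2.34 × (21.3 − -37.5) = 3467.3 kJ/s
Heating duty = 12482 MJ/h

Q = 12500 MJ/h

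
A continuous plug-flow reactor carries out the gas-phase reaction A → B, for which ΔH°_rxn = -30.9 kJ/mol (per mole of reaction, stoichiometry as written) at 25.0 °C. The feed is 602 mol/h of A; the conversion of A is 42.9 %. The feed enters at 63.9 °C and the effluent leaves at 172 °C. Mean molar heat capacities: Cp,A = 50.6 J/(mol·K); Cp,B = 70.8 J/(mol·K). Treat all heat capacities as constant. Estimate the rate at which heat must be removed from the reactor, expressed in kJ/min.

Extent of reaction ξ = 0.429 × 602 = 258.26 mol/h
Reaction term: ξ·ΔH°_rxn = 258.26 × -30.9 = -7980.2 kJ/h
Sensible, feed 63.9→25 °C: -1184.9 kJ/h
Outlet flows (mol/h): A 343.74, B 258.26
Sensible, products 25→172 °C: 5244.7 kJ/h
Q = ΔH = -3920.4 kJ/h = -1.089 kW
Heat removed = 65.341 kJ/min

Q_out = 65.3 kJ/min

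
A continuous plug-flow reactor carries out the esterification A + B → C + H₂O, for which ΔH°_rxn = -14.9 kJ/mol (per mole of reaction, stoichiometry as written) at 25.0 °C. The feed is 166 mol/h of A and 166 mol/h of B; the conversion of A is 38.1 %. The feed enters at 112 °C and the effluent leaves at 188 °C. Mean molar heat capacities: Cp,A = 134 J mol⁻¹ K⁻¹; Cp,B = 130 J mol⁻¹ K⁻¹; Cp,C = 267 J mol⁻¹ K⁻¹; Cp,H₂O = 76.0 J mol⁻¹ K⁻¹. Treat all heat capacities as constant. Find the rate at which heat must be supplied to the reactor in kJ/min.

Q_in = 53.4 kJ/min

Extent of reaction ξ = 0.381 × 166 = 63.246 mol/h
Reaction term: ξ·ΔH°_rxn = 63.246 × -14.9 = -942.37 kJ/h
Sensible, feed 112→25 °C: -3812.7 kJ/h
Outlet flows (mol/h): A 102.75, B 102.75, C 63.246, H₂O 63.246
Sensible, products 25→188 °C: 7957.7 kJ/h
Q = ΔH = 3202.7 kJ/h = 0.88963 kW
Heat supplied = 53.378 kJ/min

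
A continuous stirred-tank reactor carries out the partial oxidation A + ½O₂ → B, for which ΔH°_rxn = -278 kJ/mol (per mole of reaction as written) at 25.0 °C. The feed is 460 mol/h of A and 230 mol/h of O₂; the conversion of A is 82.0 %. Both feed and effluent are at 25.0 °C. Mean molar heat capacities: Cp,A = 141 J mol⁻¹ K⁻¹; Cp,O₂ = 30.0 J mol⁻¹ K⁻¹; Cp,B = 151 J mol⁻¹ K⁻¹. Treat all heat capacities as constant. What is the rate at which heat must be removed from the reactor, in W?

Extent of reaction ξ = 0.820 × 460 = 377.2 mol/h
Reaction term: ξ·ΔH°_rxn = 377.2 × -278 = -104860 kJ/h
Q = ΔH = -104860 kJ/h = -29.128 kW
Heat removed = 29128 W

Q_out = 29100 W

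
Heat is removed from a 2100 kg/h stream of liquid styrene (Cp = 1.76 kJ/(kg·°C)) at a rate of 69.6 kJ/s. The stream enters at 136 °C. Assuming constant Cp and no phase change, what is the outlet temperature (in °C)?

T_out = 68.2 °C

Q = 69.6 kJ/s = 250560 kJ/h
ΔT = Q/(ṁ·Cp) = 250560/(2100×1.76) = 67.792 K
T_out = 136 − 67.792 = 68.208 °C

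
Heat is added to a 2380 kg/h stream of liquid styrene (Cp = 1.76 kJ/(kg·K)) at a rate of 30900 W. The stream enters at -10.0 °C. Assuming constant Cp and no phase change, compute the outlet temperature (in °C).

Q = 30900 W = 111240 kJ/h
ΔT = Q/(ṁ·Cp) = 111240/(2380×1.76) = 26.557 K
T_out = -10.0 + 26.557 = 16.557 °C

T_out = 16.6 °C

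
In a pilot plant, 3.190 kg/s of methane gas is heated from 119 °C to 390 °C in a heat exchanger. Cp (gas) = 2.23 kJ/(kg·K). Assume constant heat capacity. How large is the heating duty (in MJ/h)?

Q = 6940 MJ/h

Q = ṁ·Cp·ΔT = 3.190 × 2.23 × (390 − 119) = 1927.8 kJ/s
Heating duty = 6940.1 MJ/h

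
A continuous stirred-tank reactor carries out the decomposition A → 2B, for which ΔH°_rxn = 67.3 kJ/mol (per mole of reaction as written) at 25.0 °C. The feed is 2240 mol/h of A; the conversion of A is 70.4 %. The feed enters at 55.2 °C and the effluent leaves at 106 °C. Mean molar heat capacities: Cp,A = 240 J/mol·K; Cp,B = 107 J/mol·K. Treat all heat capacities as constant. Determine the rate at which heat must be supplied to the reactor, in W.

Q_in = 36100 W

Extent of reaction ξ = 0.704 × 2240 = 1577 mol/h
Reaction term: ξ·ΔH°_rxn = 1577 × 67.3 = 106130 kJ/h
Sensible, feed 55.2→25 °C: -16236 kJ/h
Outlet flows (mol/h): A 663.04, B 3153.9
Sensible, products 25→106 °C: 40225 kJ/h
Q = ΔH = 130120 kJ/h = 36.144 kW
Heat supplied = 36144 W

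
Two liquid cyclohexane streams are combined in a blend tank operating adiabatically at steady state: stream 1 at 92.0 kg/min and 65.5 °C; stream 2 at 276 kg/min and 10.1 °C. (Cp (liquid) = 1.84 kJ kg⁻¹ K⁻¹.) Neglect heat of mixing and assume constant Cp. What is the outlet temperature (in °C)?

Adiabatic, steady state ⇒ Σ ṁᵢCp,ᵢ(T_out − Tᵢ) = 0
T_out = Σ ṁᵢCp,ᵢTᵢ / Σ ṁᵢCp,ᵢ
      = 16217 / 677.12 = 23.95 °C

T_out = 24.0 °C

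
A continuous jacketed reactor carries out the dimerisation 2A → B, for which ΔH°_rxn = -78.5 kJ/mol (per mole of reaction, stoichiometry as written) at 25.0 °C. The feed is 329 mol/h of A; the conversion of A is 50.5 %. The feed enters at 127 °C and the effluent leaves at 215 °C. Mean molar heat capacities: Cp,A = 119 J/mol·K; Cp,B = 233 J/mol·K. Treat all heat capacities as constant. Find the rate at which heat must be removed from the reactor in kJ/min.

Q_out = 52.6 kJ/min

Extent of reaction ξ = 0.505 × 329 / 2 = 83.073 mol/h
Reaction term: ξ·ΔH°_rxn = 83.073 × -78.5 = -6521.2 kJ/h
Sensible, feed 127→25 °C: -3993.4 kJ/h
Outlet flows (mol/h): A 162.85, B 83.073
Sensible, products 25→215 °C: 7359.8 kJ/h
Q = ΔH = -3154.8 kJ/h = -0.87634 kW
Heat removed = 52.58 kJ/min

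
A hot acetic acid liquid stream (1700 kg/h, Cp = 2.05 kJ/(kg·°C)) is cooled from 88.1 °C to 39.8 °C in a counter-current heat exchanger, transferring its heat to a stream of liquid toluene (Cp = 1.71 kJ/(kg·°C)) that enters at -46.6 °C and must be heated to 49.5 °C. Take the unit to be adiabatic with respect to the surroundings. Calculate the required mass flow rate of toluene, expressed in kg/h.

Heat released by hot stream: Q = 1700 × 2.05 × (88.1 − 39.8) = 168330 kJ/h
Energy balance on cold side (adiabatic exchanger): Q = ṁ_c·Cp_c·(T_c,out − T_c,in)
ṁ_c = 168330 / [1.71 × (49.5 − -46.6)] = 1024.3 kg/h

ṁ_c = 1020 kg/h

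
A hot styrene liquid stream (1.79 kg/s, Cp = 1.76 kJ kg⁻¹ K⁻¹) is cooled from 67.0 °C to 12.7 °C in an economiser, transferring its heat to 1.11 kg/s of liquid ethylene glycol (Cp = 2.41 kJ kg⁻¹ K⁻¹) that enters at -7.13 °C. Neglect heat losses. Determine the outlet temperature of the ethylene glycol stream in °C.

T_c,out = 56.8 °C

Heat released by hot stream: Q = 1.79 × 1.76 × (67.0 − 12.7) = 171.07 kJ/s
Energy balance on cold side (adiabatic exchanger): Q = ṁ_c·Cp_c·(T_c,out − T_c,in)
T_c,out = -7.13 + 171.07/(1.11 × 2.41) = 56.818 °C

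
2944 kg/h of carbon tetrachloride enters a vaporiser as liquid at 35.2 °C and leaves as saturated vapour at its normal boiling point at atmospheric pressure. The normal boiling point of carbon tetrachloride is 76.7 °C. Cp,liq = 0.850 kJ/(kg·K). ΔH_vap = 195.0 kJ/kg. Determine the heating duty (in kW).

Q = 188 kW

liquid 35.2→76.7 °C: 35.275 kJ/kg
vaporisation at 76.7 °C: 195 kJ/kg
Δh = 35.275 + 195 = 230.28 kJ/kg
Q = ṁ·Δh = 2944 kg/h × 230.28 kJ/kg = 677930 kJ/h
|Q| = 188.31 kW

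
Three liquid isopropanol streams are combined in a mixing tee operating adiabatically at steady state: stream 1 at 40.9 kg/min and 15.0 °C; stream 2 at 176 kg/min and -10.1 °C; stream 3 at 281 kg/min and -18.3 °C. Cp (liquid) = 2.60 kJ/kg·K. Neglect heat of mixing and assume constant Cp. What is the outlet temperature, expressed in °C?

Adiabatic, steady state ⇒ Σ ṁᵢCp,ᵢ(T_out − Tᵢ) = 0
Σ ṁᵢCp,ᵢTᵢ = 40.9×2.60×15.0 + 176×2.60×-10.1 + 281×2.60×-18.3 = -16397
Σ ṁᵢCp,ᵢ = 40.9×2.60 + 176×2.60 + 281×2.60 = 1294.5
T_out = -16397 / 1294.5 = -12.666 °C

T_out = -12.7 °C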